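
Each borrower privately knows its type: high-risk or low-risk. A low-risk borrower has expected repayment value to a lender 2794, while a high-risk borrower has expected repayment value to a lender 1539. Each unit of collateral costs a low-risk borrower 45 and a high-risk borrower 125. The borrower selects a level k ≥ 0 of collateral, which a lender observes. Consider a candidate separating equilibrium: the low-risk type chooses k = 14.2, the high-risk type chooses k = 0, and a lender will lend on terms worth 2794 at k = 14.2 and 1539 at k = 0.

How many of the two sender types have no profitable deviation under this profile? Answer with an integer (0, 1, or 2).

High-risk type: stay at 0 → 1539; mimic → 2794 − 125 × 14.2 = 1019. IC holds (1539 ≥ 1019).
Low-risk type: signal → 2794 − 45 × 14.2 = 2155; deviate to 0 → 1539. IC holds (2155 ≥ 1539).
2 of 2 constraints hold, so this is a separating equilibrium.

2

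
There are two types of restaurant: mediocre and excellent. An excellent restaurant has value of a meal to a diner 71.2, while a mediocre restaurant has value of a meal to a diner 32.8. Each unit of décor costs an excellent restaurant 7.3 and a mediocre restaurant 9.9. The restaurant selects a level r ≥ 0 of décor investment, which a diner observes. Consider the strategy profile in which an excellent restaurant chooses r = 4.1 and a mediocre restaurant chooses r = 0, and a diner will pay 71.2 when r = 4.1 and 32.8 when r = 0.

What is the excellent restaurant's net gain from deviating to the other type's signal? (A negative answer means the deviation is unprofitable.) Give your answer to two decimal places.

Playing r = 4.1 the excellent restaurant receives 71.2 − 7.3 × 4.1 = 41.27.
Deviating to r = 0 yields 32.8 instead.
Gain from deviating: 32.8 − 41.27 = -8.47.
The gain is negative, so the excellent type's incentive-compatibility constraint is satisfied.

-8.47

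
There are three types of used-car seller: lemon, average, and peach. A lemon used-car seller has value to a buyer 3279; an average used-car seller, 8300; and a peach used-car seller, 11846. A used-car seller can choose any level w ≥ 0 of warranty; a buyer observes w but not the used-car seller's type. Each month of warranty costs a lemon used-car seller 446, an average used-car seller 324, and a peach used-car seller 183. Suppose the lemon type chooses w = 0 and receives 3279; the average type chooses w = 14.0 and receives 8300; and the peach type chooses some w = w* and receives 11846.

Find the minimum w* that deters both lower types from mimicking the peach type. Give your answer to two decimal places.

24.94

Average type (on-path payoff 8300 − 324×14.0 = 3764) won't mimic when 3764 ≥ 11846 − 324·w*, i.e. w* ≥ 24.94.
Lemon type (on-path payoff 3279) won't mimic when 3279 ≥ 11846 − 446·w*, i.e. w* ≥ 19.21.
Both must hold, so w* = max(19.21, 24.94) = 24.94. The average type's constraint binds.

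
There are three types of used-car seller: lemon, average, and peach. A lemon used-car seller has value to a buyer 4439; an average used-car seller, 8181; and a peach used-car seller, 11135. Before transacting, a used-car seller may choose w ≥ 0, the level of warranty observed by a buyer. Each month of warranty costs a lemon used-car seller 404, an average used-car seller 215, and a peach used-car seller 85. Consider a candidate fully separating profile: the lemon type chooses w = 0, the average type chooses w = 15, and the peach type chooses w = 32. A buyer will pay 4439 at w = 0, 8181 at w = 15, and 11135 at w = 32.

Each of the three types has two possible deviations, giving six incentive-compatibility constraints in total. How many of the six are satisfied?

6

Lemon (own payoff 4439): to w=15 gives 8181 − 404×15 = 2121 → no gain ✓; to w=32 gives 11135 − 404×32 = -1793 → no gain ✓.
Peach (own payoff 11135 − 85×32 = 8415): to w=0 gives 4439 → no gain ✓; to w=15 gives 8181 − 85×15 = 6906 → no gain ✓.
Average (own payoff 8181 − 215×15 = 4956): to w=0 gives 4439 → no gain ✓; to w=32 gives 11135 − 215×32 = 4255 → no gain ✓.
6 of the 6 constraints hold; this profile is a separating equilibrium.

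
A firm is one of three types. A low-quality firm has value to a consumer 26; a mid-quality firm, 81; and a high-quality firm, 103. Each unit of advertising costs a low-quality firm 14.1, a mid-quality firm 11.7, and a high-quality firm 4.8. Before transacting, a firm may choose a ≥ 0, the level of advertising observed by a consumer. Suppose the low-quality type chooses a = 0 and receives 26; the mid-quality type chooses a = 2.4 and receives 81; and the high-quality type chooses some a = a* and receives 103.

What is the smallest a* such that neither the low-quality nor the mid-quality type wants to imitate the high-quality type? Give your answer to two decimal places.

Mid-quality type (on-path payoff 81 − 11.7×2.4 = 52.92) won't mimic when 52.92 ≥ 103 − 11.7·a*, i.e. a* ≥ 4.28.
Low-quality type (on-path payoff 26) won't mimic when 26 ≥ 103 − 14.1·a*, i.e. a* ≥ 5.46.
Both must hold, so a* = max(5.46, 4.28) = 5.46. The low-quality type's constraint binds.

5.46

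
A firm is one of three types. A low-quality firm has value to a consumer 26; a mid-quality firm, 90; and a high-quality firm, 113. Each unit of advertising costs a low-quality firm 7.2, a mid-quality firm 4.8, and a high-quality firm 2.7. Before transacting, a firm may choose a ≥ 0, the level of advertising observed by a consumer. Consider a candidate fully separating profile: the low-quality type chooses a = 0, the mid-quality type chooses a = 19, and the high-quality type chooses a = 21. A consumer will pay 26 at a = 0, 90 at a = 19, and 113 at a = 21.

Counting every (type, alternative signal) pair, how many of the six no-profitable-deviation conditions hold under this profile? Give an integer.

Low-quality (own payoff 26): to a=19 gives 90 − 7.2×19 = -46.8 → no gain ✓; to a=21 gives 113 − 7.2×21 = -38.2 → no gain ✓.
Mid-quality (own payoff 90 − 4.8×19 = -1.2): to a=0 gives 26 → profitable ✗; to a=21 gives 113 − 4.8×21 = 12.2 → profitable ✗.
High-quality (own payoff 113 − 2.7×21 = 56.3): to a=0 gives 26 → no gain ✓; to a=19 gives 90 − 2.7×19 = 38.7 → no gain ✓.
4 of the 6 constraints hold; not an equilibrium.

4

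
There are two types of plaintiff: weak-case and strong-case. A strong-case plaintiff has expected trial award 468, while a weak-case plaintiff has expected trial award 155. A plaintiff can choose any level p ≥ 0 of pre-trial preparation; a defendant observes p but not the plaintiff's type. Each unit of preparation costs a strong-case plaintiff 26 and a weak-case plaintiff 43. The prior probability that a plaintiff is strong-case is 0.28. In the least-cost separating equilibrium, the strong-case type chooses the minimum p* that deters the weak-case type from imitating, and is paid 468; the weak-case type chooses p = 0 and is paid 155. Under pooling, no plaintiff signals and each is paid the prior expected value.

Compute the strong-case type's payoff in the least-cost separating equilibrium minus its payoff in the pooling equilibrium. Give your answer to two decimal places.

36.10

Least-cost separating signal: p* solves 155 = 468 − 43·p*, so p* = (468 − 155)/43 ≈ 7.2791.
Strong-case type's separating payoff: 468 − 26 × p* = 468 − 26 × (468 − 155)/43 = 468 − 8138/43 ≈ 278.7442.
Pooling payoff: 0.28 × 468 + 0.72 × 155 = 242.64.
Difference: 278.7442 − 242.64 = 36.1042, i.e. 36.10 to two decimal places.
The strong-case type prefers to separate.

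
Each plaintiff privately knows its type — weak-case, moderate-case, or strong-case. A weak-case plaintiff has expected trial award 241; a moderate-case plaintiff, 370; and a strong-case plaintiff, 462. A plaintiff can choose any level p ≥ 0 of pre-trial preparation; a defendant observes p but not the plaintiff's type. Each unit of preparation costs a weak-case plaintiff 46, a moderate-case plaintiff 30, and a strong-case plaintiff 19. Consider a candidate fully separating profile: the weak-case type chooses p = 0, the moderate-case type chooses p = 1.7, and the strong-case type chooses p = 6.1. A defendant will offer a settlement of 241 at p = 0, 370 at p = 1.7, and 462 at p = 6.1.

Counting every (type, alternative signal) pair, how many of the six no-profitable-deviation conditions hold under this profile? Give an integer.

Moderate-case (own payoff 370 − 30×1.7 = 319): to p=0 gives 241 → no gain ✓; to p=6.1 gives 462 − 30×6.1 = 279 → no gain ✓.
Strong-case (own payoff 462 − 19×6.1 = 346.1): to p=0 gives 241 → no gain ✓; to p=1.7 gives 370 − 19×1.7 = 337.7 → no gain ✓.
Weak-case (own payoff 241): to p=1.7 gives 370 − 46×1.7 = 291.8 → profitable ✗; to p=6.1 gives 462 − 46×6.1 = 181.4 → no gain ✓.
5 of the 6 constraints hold; not an equilibrium.

5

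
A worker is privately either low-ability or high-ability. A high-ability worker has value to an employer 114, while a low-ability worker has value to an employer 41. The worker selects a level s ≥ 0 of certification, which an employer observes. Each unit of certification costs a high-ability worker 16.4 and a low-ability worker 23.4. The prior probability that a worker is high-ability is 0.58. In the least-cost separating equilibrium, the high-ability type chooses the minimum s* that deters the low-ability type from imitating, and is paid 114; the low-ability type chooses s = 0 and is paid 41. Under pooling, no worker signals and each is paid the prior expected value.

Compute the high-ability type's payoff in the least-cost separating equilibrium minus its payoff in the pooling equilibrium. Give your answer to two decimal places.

-20.50

Least-cost separating signal: s* solves 41 = 114 − 23.4·s*, so s* = (114 − 41)/23.4 ≈ 3.1197.
High-ability type's separating payoff: 114 − 16.4 × s* = 114 − 16.4 × (114 − 41)/23.4 = 114 − 1197.2/23.4 ≈ 62.8376.
Pooling payoff: 0.58 × 114 + 0.42 × 41 = 83.34.
Difference: 62.8376 − 83.34 = -20.5024, i.e. -20.50 to two decimal places.
The high-ability type would prefer the pooling outcome.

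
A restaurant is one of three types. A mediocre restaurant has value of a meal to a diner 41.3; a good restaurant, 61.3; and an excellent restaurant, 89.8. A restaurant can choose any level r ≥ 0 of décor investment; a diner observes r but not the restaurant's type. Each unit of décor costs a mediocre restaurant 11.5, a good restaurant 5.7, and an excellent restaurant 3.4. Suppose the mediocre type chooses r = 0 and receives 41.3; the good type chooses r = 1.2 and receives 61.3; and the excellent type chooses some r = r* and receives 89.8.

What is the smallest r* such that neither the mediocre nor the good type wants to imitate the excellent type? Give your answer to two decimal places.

6.20

Mediocre type (on-path payoff 41.3) won't mimic when 41.3 ≥ 89.8 − 11.5·r*, i.e. r* ≥ 4.22.
Good type (on-path payoff 61.3 − 5.7×1.2 = 54.46) won't mimic when 54.46 ≥ 89.8 − 5.7·r*, i.e. r* ≥ 6.20.
Both must hold, so r* = max(4.22, 6.20) = 6.20. The good type's constraint binds.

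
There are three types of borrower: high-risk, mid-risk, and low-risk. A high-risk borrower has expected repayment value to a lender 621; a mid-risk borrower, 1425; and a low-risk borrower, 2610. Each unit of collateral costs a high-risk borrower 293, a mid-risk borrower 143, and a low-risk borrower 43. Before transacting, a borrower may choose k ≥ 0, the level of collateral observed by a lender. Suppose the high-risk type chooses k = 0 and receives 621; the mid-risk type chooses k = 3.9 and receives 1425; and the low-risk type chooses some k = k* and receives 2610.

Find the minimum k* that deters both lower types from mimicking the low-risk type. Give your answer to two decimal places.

12.19

Mid-risk type (on-path payoff 1425 − 143×3.9 = 867.3) won't mimic when 867.3 ≥ 2610 − 143·k*, i.e. k* ≥ 12.19.
High-risk type (on-path payoff 621) won't mimic when 621 ≥ 2610 − 293·k*, i.e. k* ≥ 6.79.
Both must hold, so k* = max(6.79, 12.19) = 12.19. The mid-risk type's constraint binds.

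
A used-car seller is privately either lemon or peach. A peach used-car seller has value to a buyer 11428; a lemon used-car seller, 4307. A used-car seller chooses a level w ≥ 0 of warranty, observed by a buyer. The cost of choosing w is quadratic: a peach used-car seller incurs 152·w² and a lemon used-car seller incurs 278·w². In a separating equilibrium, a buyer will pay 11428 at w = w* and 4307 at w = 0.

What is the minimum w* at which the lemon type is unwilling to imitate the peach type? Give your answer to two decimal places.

The lemon type at w = 0 receives 4307; imitating at w* yields 11428 − 278·w*².
Indifference: 4307 = 11428 − 278·w*², so w*² = (11428 − 4307) / 278 ≈ 25.6151.
w* = √25.6151 ≈ 5.06.

5.06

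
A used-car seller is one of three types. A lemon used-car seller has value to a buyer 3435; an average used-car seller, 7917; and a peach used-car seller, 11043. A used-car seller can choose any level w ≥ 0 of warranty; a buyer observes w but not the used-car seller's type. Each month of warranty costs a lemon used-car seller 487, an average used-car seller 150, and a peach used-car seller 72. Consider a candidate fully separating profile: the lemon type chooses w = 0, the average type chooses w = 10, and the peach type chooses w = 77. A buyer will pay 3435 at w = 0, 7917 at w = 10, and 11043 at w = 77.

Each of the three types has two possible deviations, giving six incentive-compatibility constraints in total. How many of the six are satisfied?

Lemon (own payoff 3435): to w=10 gives 7917 − 487×10 = 3047 → no gain ✓; to w=77 gives 11043 − 487×77 = -26456 → no gain ✓.
Peach (own payoff 11043 − 72×77 = 5499): to w=0 gives 3435 → no gain ✓; to w=10 gives 7917 − 72×10 = 7197 → profitable ✗.
Average (own payoff 7917 − 150×10 = 6417): to w=0 gives 3435 → no gain ✓; to w=77 gives 11043 − 150×77 = -507 → no gain ✓.
5 of the 6 constraints hold; not an equilibrium.

5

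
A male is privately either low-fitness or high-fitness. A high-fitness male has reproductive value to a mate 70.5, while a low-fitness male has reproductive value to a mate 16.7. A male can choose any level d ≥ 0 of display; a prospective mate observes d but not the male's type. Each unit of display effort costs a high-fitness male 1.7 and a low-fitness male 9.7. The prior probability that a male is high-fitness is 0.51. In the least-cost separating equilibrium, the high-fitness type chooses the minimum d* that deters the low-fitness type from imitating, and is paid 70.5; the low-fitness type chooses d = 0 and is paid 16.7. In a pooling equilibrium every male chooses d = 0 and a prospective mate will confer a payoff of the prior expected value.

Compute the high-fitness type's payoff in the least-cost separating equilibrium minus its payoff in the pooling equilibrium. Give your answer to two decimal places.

Least-cost separating signal: d* solves 16.7 = 70.5 − 9.7·d*, so d* = (70.5 − 16.7)/9.7 ≈ 5.5464.
High-fitness type's separating payoff: 70.5 − 1.7 × d* = 70.5 − 1.7 × (70.5 − 16.7)/9.7 = 70.5 − 91.46/9.7 ≈ 61.0711.
Pooling payoff: 0.51 × 70.5 + 0.49 × 16.7 = 44.138.
Difference: 61.0711 − 44.138 = 16.9331, i.e. 16.93 to two decimal places.
The high-fitness type prefers to separate.

16.93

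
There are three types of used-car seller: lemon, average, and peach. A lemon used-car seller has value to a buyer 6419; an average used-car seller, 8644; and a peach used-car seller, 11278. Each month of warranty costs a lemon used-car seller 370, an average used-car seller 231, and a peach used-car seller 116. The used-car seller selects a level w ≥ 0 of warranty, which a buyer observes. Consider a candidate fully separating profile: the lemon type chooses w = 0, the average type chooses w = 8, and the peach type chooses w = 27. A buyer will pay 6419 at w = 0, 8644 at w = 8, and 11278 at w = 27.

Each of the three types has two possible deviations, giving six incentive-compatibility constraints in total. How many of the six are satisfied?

Average (own payoff 8644 − 231×8 = 6796): to w=0 gives 6419 → no gain ✓; to w=27 gives 11278 − 231×27 = 5041 → no gain ✓.
Lemon (own payoff 6419): to w=8 gives 8644 − 370×8 = 5684 → no gain ✓; to w=27 gives 11278 − 370×27 = 1288 → no gain ✓.
Peach (own payoff 11278 − 116×27 = 8146): to w=0 gives 6419 → no gain ✓; to w=8 gives 8644 − 116×8 = 7716 → no gain ✓.
6 of the 6 constraints hold; this profile is a separating equilibrium.

6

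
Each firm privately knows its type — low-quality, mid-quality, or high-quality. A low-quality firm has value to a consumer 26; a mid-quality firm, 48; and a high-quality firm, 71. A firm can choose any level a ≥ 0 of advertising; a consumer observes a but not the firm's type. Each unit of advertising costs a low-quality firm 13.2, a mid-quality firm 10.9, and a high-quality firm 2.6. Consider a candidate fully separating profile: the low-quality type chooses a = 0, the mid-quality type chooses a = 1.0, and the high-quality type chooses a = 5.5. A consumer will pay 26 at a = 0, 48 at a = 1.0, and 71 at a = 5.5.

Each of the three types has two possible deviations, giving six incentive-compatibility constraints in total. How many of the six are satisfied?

Mid-quality (own payoff 48 − 10.9×1.0 = 37.1): to a=0 gives 26 → no gain ✓; to a=5.5 gives 71 − 10.9×5.5 = 11.05 → no gain ✓.
High-quality (own payoff 71 − 2.6×5.5 = 56.7): to a=0 gives 26 → no gain ✓; to a=1.0 gives 48 − 2.6×1.0 = 45.4 → no gain ✓.
Low-quality (own payoff 26): to a=1.0 gives 48 − 13.2×1.0 = 34.8 → profitable ✗; to a=5.5 gives 71 − 13.2×5.5 = -1.6 → no gain ✓.
5 of the 6 constraints hold; not an equilibrium.

5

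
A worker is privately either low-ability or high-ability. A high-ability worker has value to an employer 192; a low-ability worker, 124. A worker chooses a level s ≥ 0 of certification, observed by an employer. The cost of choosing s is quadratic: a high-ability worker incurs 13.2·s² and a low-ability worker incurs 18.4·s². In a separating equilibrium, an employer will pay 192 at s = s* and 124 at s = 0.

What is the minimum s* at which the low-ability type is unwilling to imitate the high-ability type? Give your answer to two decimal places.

The low-ability type at s = 0 receives 124; imitating at s* yields 192 − 18.4·s*².
Indifference: 124 = 192 − 18.4·s*², so s*² = (192 − 124) / 18.4 ≈ 3.6957.
s* = √3.6957 ≈ 1.92.

1.92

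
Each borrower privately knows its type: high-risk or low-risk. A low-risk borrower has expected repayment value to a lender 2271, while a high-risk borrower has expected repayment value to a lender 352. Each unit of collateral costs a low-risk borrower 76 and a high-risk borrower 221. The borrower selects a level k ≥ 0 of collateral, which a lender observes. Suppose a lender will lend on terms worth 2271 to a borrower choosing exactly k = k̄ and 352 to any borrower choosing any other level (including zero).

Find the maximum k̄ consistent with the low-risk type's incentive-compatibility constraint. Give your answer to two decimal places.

Choosing k̄ yields the low-risk type 2271 − 76·k̄; choosing zero yields 352.
The low-risk type is indifferent at 2271 − 76·k̄ = 352, i.e. k̄ = (2271 − 352) / 76 = 25.25.
For any k̄ above 25.25 the low-risk type would rather pool at zero, so separation collapses.

25.25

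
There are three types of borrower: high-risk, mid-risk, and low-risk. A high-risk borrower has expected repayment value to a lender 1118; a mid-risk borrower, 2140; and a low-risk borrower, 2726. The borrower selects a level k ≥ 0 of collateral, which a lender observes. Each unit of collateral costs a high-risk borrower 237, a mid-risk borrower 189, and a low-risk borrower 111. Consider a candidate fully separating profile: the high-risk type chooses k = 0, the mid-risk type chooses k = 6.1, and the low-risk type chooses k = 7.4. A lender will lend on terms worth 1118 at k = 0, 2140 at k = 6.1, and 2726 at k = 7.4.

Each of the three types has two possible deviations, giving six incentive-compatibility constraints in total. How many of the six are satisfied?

Mid-risk (own payoff 2140 − 189×6.1 = 987.1): to k=0 gives 1118 → profitable ✗; to k=7.4 gives 2726 − 189×7.4 = 1327.4 → profitable ✗.
High-risk (own payoff 1118): to k=6.1 gives 2140 − 237×6.1 = 694.3 → no gain ✓; to k=7.4 gives 2726 − 237×7.4 = 972.2 → no gain ✓.
Low-risk (own payoff 2726 − 111×7.4 = 1904.6): to k=0 gives 1118 → no gain ✓; to k=6.1 gives 2140 − 111×6.1 = 1462.9 → no gain ✓.
4 of the 6 constraints hold; not an equilibrium.

4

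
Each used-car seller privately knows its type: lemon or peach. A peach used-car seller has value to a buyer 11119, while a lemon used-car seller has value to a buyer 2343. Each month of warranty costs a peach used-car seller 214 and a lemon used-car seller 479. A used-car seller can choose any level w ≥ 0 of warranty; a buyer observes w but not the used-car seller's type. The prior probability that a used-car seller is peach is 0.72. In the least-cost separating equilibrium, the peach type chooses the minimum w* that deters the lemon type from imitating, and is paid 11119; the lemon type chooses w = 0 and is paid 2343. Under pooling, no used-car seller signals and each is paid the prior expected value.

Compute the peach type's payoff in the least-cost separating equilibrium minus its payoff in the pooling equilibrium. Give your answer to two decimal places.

Least-cost separating signal: w* solves 2343 = 11119 − 479·w*, so w* = (11119 − 2343)/479 ≈ 18.3215.
Peach type's separating payoff: 11119 − 214 × w* = 11119 − 214 × (11119 − 2343)/479 = 11119 − 1878064/479 ≈ 7198.1983.
Pooling payoff: 0.72 × 11119 + 0.28 × 2343 = 8661.72.
Difference: 7198.1983 − 8661.72 = -1463.5217, i.e. -1463.52 to two decimal places.
The peach type would prefer the pooling outcome.

-1463.52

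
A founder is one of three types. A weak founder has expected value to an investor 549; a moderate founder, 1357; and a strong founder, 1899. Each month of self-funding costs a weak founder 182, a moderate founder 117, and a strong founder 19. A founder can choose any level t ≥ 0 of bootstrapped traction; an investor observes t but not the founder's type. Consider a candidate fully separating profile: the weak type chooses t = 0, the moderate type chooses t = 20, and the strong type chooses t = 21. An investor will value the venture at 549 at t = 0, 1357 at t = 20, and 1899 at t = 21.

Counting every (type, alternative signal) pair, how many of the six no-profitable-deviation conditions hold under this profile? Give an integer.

Moderate (own payoff 1357 − 117×20 = -983): to t=0 gives 549 → profitable ✗; to t=21 gives 1899 − 117×21 = -558 → profitable ✗.
Strong (own payoff 1899 − 19×21 = 1500): to t=0 gives 549 → no gain ✓; to t=20 gives 1357 − 19×20 = 977 → no gain ✓.
Weak (own payoff 549): to t=20 gives 1357 − 182×20 = -2283 → no gain ✓; to t=21 gives 1899 − 182×21 = -1923 → no gain ✓.
4 of the 6 constraints hold; not an equilibrium.

4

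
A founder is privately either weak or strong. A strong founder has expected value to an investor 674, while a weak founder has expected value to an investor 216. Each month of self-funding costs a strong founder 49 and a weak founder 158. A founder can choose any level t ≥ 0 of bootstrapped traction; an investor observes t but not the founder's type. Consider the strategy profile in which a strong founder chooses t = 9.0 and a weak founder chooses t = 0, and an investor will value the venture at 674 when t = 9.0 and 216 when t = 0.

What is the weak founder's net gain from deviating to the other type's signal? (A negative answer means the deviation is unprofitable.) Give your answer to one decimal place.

Playing t = 0 the weak founder receives 216.
Deviating to t = 9.0 brings payment 674 at cost 158 × 9.0 = 1422, netting -748.
Gain from deviating: -748 − 216 = -964.0.
The gain is negative, so the weak type's incentive-compatibility constraint is satisfied.

-964.0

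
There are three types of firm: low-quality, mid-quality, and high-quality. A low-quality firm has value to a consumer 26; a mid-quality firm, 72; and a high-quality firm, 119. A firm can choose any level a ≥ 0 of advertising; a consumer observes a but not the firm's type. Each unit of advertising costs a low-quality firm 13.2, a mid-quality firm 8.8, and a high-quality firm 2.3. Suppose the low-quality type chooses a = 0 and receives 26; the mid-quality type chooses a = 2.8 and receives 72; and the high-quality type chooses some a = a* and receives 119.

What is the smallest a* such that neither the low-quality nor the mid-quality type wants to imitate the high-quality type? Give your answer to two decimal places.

Low-quality type (on-path payoff 26) won't mimic when 26 ≥ 119 − 13.2·a*, i.e. a* ≥ 7.05.
Mid-quality type (on-path payoff 72 − 8.8×2.8 = 47.36) won't mimic when 47.36 ≥ 119 − 8.8·a*, i.e. a* ≥ 8.14.
Both must hold, so a* = max(7.05, 8.14) = 8.14. The mid-quality type's constraint binds.

8.14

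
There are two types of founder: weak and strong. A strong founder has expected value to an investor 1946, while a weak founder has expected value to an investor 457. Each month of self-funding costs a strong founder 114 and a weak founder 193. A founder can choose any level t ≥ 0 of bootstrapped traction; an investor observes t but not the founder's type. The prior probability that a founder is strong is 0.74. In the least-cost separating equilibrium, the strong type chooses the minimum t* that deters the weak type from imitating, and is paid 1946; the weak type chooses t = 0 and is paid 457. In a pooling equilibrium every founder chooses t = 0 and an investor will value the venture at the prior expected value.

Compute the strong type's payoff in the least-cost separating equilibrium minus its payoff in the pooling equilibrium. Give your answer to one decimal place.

-492.4

Least-cost separating signal: t* solves 457 = 1946 − 193·t*, so t* = (1946 − 457)/193 ≈ 7.7150.
Strong type's separating payoff: 1946 − 114 × t* = 1946 − 114 × (1946 − 457)/193 = 1946 − 169746/193 ≈ 1066.487.
Pooling payoff: 0.74 × 1946 + 0.26 × 457 = 1558.86.
Difference: 1066.487 − 1558.86 = -492.373, i.e. -492.4 to one decimal place.
The strong type would prefer the pooling outcome.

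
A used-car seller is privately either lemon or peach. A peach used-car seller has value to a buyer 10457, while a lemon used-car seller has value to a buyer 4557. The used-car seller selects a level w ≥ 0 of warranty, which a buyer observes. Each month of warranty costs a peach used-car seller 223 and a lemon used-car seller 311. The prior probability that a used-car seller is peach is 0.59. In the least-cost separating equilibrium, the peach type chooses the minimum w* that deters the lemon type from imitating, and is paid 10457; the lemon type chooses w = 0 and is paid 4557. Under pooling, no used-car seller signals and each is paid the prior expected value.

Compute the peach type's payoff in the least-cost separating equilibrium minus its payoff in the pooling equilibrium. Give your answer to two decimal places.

-1811.55

Least-cost separating signal: w* solves 4557 = 10457 − 311·w*, so w* = (10457 − 4557)/311 ≈ 18.9711.
Peach type's separating payoff: 10457 − 223 × w* = 10457 − 223 × (10457 − 4557)/311 = 10457 − 1315700/311 ≈ 6226.4534.
Pooling payoff: 0.59 × 10457 + 0.41 × 4557 = 8038.
Difference: 6226.4534 − 8038 = -1811.5466, i.e. -1811.55 to two decimal places.
The peach type would prefer the pooling outcome.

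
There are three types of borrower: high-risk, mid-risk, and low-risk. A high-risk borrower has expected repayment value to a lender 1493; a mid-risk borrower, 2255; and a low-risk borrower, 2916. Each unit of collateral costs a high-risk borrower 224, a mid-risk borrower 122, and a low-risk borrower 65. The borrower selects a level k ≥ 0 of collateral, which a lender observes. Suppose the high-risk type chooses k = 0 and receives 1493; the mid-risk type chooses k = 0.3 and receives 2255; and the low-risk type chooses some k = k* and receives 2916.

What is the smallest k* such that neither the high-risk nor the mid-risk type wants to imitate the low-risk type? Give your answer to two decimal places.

High-risk type (on-path payoff 1493) won't mimic when 1493 ≥ 2916 − 224·k*, i.e. k* ≥ 6.35.
Mid-risk type (on-path payoff 2255 − 122×0.3 = 2218.4) won't mimic when 2218.4 ≥ 2916 − 122·k*, i.e. k* ≥ 5.72.
Both must hold, so k* = max(6.35, 5.72) = 6.35. The high-risk type's constraint binds.

6.35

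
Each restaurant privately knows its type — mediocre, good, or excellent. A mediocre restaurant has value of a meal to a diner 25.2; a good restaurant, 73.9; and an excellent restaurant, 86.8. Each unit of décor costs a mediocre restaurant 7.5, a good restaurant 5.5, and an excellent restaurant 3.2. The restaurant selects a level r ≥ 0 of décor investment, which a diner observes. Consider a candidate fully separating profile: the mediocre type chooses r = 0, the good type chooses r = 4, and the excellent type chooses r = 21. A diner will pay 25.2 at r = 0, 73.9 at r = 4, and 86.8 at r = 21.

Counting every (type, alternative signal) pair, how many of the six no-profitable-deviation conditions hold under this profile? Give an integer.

Excellent (own payoff 86.8 − 3.2×21 = 19.6): to r=0 gives 25.2 → profitable ✗; to r=4 gives 73.9 − 3.2×4 = 61.1 → profitable ✗.
Mediocre (own payoff 25.2): to r=4 gives 73.9 − 7.5×4 = 43.9 → profitable ✗; to r=21 gives 86.8 − 7.5×21 = -70.7 → no gain ✓.
Good (own payoff 73.9 − 5.5×4 = 51.9): to r=0 gives 25.2 → no gain ✓; to r=21 gives 86.8 − 5.5×21 = -28.7 → no gain ✓.
3 of the 6 constraints hold; not an equilibrium.

3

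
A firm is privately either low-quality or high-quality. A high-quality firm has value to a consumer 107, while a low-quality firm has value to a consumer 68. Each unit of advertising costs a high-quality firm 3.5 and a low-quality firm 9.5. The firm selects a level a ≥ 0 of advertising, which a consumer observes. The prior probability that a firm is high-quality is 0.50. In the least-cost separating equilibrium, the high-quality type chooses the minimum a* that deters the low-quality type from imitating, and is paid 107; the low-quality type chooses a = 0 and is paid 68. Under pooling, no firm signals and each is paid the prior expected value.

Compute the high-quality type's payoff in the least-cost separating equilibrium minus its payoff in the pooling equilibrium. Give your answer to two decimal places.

5.13

Least-cost separating signal: a* solves 68 = 107 − 9.5·a*, so a* = (107 − 68)/9.5 ≈ 4.1053.
High-quality type's separating payoff: 107 − 3.5 × a* = 107 − 3.5 × (107 − 68)/9.5 = 107 − 136.5/9.5 ≈ 92.6316.
Pooling payoff: 0.50 × 107 + 0.50 × 68 = 87.5.
Difference: 92.6316 − 87.5 = 5.1316, i.e. 5.13 to two decimal places.
The high-quality type prefers to separate.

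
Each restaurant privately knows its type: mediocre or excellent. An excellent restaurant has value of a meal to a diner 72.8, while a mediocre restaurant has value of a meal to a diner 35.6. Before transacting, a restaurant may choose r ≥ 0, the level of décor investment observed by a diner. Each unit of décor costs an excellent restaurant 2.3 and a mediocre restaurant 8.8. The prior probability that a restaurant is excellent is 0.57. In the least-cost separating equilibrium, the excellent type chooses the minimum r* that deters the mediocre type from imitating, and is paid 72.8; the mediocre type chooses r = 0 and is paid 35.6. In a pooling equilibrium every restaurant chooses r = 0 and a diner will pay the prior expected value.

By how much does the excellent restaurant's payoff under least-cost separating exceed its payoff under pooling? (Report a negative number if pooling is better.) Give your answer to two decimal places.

6.27

Least-cost separating signal: r* solves 35.6 = 72.8 − 8.8·r*, so r* = (72.8 − 35.6)/8.8 ≈ 4.2273.
Excellent type's separating payoff: 72.8 − 2.3 × r* = 72.8 − 2.3 × (72.8 − 35.6)/8.8 = 72.8 − 85.56/8.8 ≈ 63.0773.
Pooling payoff: 0.57 × 72.8 + 0.43 × 35.6 = 56.804.
Difference: 63.0773 − 56.804 = 6.2733, i.e. 6.27 to two decimal places.
The excellent type prefers to separate.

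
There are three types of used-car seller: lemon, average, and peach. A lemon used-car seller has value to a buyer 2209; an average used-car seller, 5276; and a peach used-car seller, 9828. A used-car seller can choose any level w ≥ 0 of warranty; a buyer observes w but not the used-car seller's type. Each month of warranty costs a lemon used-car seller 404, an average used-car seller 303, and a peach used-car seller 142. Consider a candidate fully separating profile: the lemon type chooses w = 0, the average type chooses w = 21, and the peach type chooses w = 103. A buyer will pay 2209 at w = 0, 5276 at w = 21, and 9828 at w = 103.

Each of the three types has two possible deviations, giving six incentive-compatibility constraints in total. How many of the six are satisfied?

Lemon (own payoff 2209): to w=21 gives 5276 − 404×21 = -3208 → no gain ✓; to w=103 gives 9828 − 404×103 = -31784 → no gain ✓.
Average (own payoff 5276 − 303×21 = -1087): to w=0 gives 2209 → profitable ✗; to w=103 gives 9828 − 303×103 = -21381 → no gain ✓.
Peach (own payoff 9828 − 142×103 = -4798): to w=0 gives 2209 → profitable ✗; to w=21 gives 5276 − 142×21 = 2294 → profitable ✗.
3 of the 6 constraints hold; not an equilibrium.

3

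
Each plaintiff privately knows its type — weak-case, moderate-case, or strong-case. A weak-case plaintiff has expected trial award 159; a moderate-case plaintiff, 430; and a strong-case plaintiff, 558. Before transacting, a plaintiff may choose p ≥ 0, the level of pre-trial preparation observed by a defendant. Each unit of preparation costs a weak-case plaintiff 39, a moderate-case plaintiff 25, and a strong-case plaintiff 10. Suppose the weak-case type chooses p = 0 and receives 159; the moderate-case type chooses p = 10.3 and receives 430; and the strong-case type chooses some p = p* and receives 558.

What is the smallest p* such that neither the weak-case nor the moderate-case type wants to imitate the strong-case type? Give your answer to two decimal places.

Moderate-case type (on-path payoff 430 − 25×10.3 = 172.5) won't mimic when 172.5 ≥ 558 − 25·p*, i.e. p* ≥ 15.42.
Weak-case type (on-path payoff 159) won't mimic when 159 ≥ 558 − 39·p*, i.e. p* ≥ 10.23.
Both must hold, so p* = max(10.23, 15.42) = 15.42. The moderate-case type's constraint binds.

15.42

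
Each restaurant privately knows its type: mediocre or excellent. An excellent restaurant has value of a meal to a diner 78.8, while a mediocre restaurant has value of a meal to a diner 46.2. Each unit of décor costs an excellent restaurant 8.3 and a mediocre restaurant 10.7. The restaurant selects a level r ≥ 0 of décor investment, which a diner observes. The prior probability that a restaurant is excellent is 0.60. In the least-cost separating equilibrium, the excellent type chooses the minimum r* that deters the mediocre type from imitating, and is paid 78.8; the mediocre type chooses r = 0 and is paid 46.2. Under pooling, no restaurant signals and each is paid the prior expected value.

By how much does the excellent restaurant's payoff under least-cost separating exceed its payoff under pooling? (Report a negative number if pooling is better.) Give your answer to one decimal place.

Least-cost separating signal: r* solves 46.2 = 78.8 − 10.7·r*, so r* = (78.8 − 46.2)/10.7 ≈ 3.0467.
Excellent type's separating payoff: 78.8 − 8.3 × r* = 78.8 − 8.3 × (78.8 − 46.2)/10.7 = 78.8 − 270.58/10.7 ≈ 53.512.
Pooling payoff: 0.60 × 78.8 + 0.40 × 46.2 = 65.76.
Difference: 53.512 − 65.76 = -12.248, i.e. -12.2 to one decimal place.
The excellent type would prefer the pooling outcome.

-12.2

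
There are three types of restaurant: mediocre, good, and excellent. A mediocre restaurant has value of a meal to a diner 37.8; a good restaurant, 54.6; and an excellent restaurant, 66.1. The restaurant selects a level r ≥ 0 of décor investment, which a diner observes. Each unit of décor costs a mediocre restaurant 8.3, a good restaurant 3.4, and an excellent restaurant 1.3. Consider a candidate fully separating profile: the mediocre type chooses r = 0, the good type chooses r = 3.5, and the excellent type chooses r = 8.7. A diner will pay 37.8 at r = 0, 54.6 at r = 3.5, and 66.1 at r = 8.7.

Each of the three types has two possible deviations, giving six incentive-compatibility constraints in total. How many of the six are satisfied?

6

Mediocre (own payoff 37.8): to r=3.5 gives 54.6 − 8.3×3.5 = 25.55 → no gain ✓; to r=8.7 gives 66.1 − 8.3×8.7 = -6.11 → no gain ✓.
Good (own payoff 54.6 − 3.4×3.5 = 42.7): to r=0 gives 37.8 → no gain ✓; to r=8.7 gives 66.1 − 3.4×8.7 = 36.52 → no gain ✓.
Excellent (own payoff 66.1 − 1.3×8.7 = 54.79): to r=0 gives 37.8 → no gain ✓; to r=3.5 gives 54.6 − 1.3×3.5 = 50.05 → no gain ✓.
6 of the 6 constraints hold; this profile is a separating equilibrium.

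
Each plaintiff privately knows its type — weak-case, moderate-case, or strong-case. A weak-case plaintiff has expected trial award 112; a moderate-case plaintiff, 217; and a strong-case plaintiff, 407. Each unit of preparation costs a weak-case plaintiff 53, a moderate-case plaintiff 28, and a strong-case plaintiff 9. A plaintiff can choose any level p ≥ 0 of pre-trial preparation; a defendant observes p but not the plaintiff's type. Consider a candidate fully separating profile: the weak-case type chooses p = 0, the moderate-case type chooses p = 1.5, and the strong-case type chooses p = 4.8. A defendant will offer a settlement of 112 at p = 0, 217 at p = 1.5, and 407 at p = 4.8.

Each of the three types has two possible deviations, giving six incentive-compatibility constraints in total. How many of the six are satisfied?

Weak-case (own payoff 112): to p=1.5 gives 217 − 53×1.5 = 137.5 → profitable ✗; to p=4.8 gives 407 − 53×4.8 = 152.6 → profitable ✗.
Strong-case (own payoff 407 − 9×4.8 = 363.8): to p=0 gives 112 → no gain ✓; to p=1.5 gives 217 − 9×1.5 = 203.5 → no gain ✓.
Moderate-case (own payoff 217 − 28×1.5 = 175): to p=0 gives 112 → no gain ✓; to p=4.8 gives 407 − 28×4.8 = 272.6 → profitable ✗.
3 of the 6 constraints hold; not an equilibrium.

3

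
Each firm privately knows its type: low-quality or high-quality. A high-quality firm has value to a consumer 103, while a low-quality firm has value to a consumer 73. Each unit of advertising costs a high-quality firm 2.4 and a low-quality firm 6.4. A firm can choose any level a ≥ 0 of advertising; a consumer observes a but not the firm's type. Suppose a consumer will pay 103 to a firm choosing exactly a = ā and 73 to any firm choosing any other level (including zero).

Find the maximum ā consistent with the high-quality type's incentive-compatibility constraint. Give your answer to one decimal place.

Choosing ā yields the high-quality type 103 − 2.4·ā; choosing zero yields 73.
The high-quality type is indifferent at 103 − 2.4·ā = 73, i.e. ā = (103 − 73) / 2.4 = 12.5.
For any ā above 12.5 the high-quality type would rather pool at zero, so separation collapses.

12.5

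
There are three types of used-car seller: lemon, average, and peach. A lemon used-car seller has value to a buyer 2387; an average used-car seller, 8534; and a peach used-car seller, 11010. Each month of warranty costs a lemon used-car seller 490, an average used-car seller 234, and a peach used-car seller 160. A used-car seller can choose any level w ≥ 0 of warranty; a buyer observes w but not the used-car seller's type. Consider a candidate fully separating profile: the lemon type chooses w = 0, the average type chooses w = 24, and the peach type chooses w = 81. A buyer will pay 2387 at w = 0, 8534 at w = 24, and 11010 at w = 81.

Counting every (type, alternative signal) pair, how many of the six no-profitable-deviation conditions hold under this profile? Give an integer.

4

Average (own payoff 8534 − 234×24 = 2918): to w=0 gives 2387 → no gain ✓; to w=81 gives 11010 − 234×81 = -7944 → no gain ✓.
Peach (own payoff 11010 − 160×81 = -1950): to w=0 gives 2387 → profitable ✗; to w=24 gives 8534 − 160×24 = 4694 → profitable ✗.
Lemon (own payoff 2387): to w=24 gives 8534 − 490×24 = -3226 → no gain ✓; to w=81 gives 11010 − 490×81 = -28680 → no gain ✓.
4 of the 6 constraints hold; not an equilibrium.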